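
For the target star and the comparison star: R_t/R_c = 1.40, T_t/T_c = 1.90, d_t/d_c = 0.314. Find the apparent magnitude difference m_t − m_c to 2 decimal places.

-6.03

L_t/L_c = (1.40)²(1.90)⁴ = 25.54.
F_t/F_c = (L_t/L_c)/(d_t/d_c)² = 25.54/0.09860 = 259.1.
m_t − m_c = −2.5 log₁₀(259.1) = -6.03.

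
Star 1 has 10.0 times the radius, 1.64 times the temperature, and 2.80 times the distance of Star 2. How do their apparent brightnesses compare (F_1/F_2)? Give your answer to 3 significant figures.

L_1/L_2 = (R_1/R_2)²(T_1/T_2)⁴ = (10.0)² × (1.64)⁴ = 723.4.
F_1/F_2 = (L_1/L_2)/(d_1/d_2)² = 723.4 / (2.80)² = 92.27.

92.3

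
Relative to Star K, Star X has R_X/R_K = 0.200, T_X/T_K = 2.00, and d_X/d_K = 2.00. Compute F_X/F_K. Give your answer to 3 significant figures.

0.160

L_X/L_K = (R_X/R_K)²(T_X/T_K)⁴ = (0.200)² × (2.00)⁴ = 0.6400.
F_X/F_K = (L_X/L_K)/(d_X/d_K)² = 0.6400 / (2.00)² = 0.1600.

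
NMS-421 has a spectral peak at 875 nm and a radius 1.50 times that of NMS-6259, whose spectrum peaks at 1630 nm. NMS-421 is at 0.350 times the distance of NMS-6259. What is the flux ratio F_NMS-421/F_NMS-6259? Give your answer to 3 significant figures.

221

Wien's law: T_NMS-421/T_NMS-6259 = λ_NMS-6259/λ_NMS-421 = 1630/875 = 1.863.
L_NMS-421/L_NMS-6259 = (R_NMS-421/R_NMS-6259)²(T_NMS-421/T_NMS-6259)⁴ = (1.50)²(1.863)⁴ = 27.10.
F_NMS-421/F_NMS-6259 = (L_NMS-421/L_NMS-6259)/(d_NMS-421/d_NMS-6259)² = 27.10/(0.350)² = 221.2.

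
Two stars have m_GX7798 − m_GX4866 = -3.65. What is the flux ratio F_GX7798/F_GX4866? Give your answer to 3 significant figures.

28.8

F_GX7798/F_GX4866 = 10^(−(m_GX7798 − m_GX4866)/2.5) = 10^(3.65/2.5) = 10^1.460 = 28.84.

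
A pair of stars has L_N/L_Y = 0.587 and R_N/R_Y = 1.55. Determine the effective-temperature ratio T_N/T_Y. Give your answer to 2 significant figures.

0.70

L ∝ R²T⁴ gives T ∝ (L/R²)^(1/4), so
T_N/T_Y = (0.587 / 1.55²)^(1/4) = (0.2443)^(1/4) = 0.7031.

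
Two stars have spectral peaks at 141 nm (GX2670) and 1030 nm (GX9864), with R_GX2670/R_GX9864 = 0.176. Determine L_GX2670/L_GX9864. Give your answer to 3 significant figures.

88.2

Wien's law gives T ∝ 1/λ_max, so T_GX2670/T_GX9864 = λ_GX9864/λ_GX2670 = 1030/141 = 7.305.
Then L ∝ R²T⁴ gives L_GX2670/L_GX9864 = (0.176)² × (7.305)⁴ = 0.03098 × 2848 = 88.21.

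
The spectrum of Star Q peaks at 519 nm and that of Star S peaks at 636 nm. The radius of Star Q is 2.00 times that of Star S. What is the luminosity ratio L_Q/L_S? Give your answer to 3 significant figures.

Wien's law gives T ∝ 1/λ_max, so T_Q/T_S = λ_S/λ_Q = 636/519 = 1.225.
Then L ∝ R²T⁴ gives L_Q/L_S = (2.00)² × (1.225)⁴ = 4.000 × 2.255 = 9.020.

9.02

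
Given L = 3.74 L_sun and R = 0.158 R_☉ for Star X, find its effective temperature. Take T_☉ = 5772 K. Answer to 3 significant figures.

T/T_☉ = (L/L_☉)^(1/4) / (R/R_☉)^(1/2)
T = 5772 × (3.74)^(1/4) / √(0.158) = 5772 × 1.391 / 0.3975 = 2.019×10^4 K.

2.02×10^4 K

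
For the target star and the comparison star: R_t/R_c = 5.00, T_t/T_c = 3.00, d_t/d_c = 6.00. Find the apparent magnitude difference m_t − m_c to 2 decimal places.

-4.38

L_t/L_c = (5.00)²(3.00)⁴ = 2025.
F_t/F_c = (L_t/L_c)/(d_t/d_c)² = 2025/36.00 = 56.25.
m_t − m_c = −2.5 log₁₀(56.25) = -4.38.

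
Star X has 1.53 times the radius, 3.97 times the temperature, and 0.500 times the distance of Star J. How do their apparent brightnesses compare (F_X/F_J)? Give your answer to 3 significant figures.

2.33×10^3

L_X/L_J = (R_X/R_J)²(T_X/T_J)⁴ = (1.53)² × (3.97)⁴ = 581.5.
F_X/F_J = (L_X/L_J)/(d_X/d_J)² = 581.5 / (0.500)² = 2326.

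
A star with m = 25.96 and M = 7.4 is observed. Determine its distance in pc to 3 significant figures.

m − M = 5 log₁₀(d/10 pc)
25.96 − (7.4) = 18.56 = 5 log₁₀(d/10)
d = 10 × 10^(18.56/5) = 10 × 10^3.712 = 5.152×10^4 pc.

5.15×10^4 pc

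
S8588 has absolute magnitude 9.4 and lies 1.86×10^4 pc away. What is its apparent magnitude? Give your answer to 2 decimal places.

m = M + 5 log₁₀(d/10 pc) = 9.4 + 5 log₁₀(1.86×10^4/10)
  = 9.4 + 5 × 3.270 = 9.4 + 16.35 = 25.75.

25.75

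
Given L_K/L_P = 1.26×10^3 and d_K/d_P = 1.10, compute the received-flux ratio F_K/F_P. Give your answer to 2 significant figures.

F = L/(4πd²), so F_K/F_P = (L_K/L_P) / (d_K/d_P)²
= 1.26×10^3 / (1.10)² = 1.26×10^3 / 1.210 = 1041.

1.0×10^3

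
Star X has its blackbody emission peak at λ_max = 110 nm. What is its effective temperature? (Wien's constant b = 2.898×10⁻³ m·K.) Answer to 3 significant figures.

T = b/λ_max = 2.898×10⁻³ / (110×10⁻⁹) = 2.635×10^4 K.

2.63×10^4 K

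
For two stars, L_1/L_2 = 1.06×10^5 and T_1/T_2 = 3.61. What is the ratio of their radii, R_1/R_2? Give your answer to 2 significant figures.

L ∝ R²T⁴ gives R ∝ √L / T², so
R_1/R_2 = √(1.06×10^5) / (3.61)² = 325.6 / 13.03 = 24.98.

25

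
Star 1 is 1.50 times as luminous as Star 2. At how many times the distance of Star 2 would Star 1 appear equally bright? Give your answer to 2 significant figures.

1.2

Equal flux requires L_1/d_1² = L_2/d_2², so d_1/d_2 = √(L_1/L_2)
= √(1.50) = 1.225.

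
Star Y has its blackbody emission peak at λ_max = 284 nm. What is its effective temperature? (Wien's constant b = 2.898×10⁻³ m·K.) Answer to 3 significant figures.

T = b/λ_max = 2.898×10⁻³ / (284×10⁻⁹) = 1.020×10^4 K.

1.02×10^4 K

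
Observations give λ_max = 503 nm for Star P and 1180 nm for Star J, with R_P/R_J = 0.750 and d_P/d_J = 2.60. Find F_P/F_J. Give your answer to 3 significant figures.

Wien's law: T_P/T_J = λ_J/λ_P = 1180/503 = 2.346.
L_P/L_J = (R_P/R_J)²(T_P/T_J)⁴ = (0.750)²(2.346)⁴ = 17.04.
F_P/F_J = (L_P/L_J)/(d_P/d_J)² = 17.04/(2.60)² = 2.520.

2.52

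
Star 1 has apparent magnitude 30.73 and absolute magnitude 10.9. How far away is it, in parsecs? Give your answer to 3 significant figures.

9.25×10^4 pc

m − M = 5 log₁₀(d/10 pc)
30.73 − (10.9) = 19.83 = 5 log₁₀(d/10)
d = 10 × 10^(19.83/5) = 10 × 10^3.966 = 9.247×10^4 pc.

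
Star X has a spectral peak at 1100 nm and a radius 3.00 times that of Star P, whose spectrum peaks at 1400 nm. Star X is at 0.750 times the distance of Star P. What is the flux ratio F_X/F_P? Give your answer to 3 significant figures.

42.0

Wien's law: T_X/T_P = λ_P/λ_X = 1400/1100 = 1.273.
L_X/L_P = (R_X/R_P)²(T_X/T_P)⁴ = (3.00)²(1.273)⁴ = 23.61.
F_X/F_P = (L_X/L_P)/(d_X/d_P)² = 23.61/(0.750)² = 41.98.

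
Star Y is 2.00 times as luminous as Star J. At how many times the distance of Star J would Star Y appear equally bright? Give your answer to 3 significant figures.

Equal flux requires L_Y/d_Y² = L_J/d_J², so d_Y/d_J = √(L_Y/L_J)
= √(2.00) = 1.414.

1.41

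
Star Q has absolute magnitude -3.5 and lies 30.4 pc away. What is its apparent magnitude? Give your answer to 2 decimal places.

-1.09

m = M + 5 log₁₀(d/10 pc) = -3.5 + 5 log₁₀(30.4/10)
  = -3.5 + 5 × 0.483 = -3.5 + 2.41 = -1.09.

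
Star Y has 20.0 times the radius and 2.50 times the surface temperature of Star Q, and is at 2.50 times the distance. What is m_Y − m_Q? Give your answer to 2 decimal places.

L_Y/L_Q = (20.0)²(2.50)⁴ = 1.562×10^4.
F_Y/F_Q = (L_Y/L_Q)/(d_Y/d_Q)² = 1.562×10^4/6.250 = 2500.
m_Y − m_Q = −2.5 log₁₀(2500) = -8.49.

-8.49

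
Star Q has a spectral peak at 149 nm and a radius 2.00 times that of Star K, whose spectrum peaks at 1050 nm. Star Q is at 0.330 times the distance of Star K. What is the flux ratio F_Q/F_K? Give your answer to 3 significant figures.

Wien's law: T_Q/T_K = λ_K/λ_Q = 1050/149 = 7.047.
L_Q/L_K = (R_Q/R_K)²(T_Q/T_K)⁴ = (2.00)²(7.047)⁴ = 9864.
F_Q/F_K = (L_Q/L_K)/(d_Q/d_K)² = 9864/(0.330)² = 9.058×10^4.

9.06×10^4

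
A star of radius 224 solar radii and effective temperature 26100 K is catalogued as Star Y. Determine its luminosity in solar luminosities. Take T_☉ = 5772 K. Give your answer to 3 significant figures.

2.10×10^7 solar luminosities

L/L_☉ = (R/R_☉)² (T/T_☉)⁴ = (224)² × (26100/5772)⁴
       = 5.018×10^4 × (4.522)⁴ = 5.018×10^4 × 418.1 = 2.098×10^7.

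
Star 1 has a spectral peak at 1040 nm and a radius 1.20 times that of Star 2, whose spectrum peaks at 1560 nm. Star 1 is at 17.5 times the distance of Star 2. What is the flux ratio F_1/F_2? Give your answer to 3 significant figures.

Wien's law: T_1/T_2 = λ_2/λ_1 = 1560/1040 = 1.500.
L_1/L_2 = (R_1/R_2)²(T_1/T_2)⁴ = (1.20)²(1.500)⁴ = 7.290.
F_1/F_2 = (L_1/L_2)/(d_1/d_2)² = 7.290/(17.5)² = 0.02380.

0.0238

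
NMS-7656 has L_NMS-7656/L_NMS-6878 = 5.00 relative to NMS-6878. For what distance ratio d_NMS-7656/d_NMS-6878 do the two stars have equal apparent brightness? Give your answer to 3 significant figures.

Equal flux requires L_NMS-7656/d_NMS-7656² = L_NMS-6878/d_NMS-6878², so d_NMS-7656/d_NMS-6878 = √(L_NMS-7656/L_NMS-6878)
= √(5.00) = 2.236.

2.24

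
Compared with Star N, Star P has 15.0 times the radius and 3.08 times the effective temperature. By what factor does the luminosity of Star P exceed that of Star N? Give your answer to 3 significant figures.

2.02×10^4

From the Stefan–Boltzmann law, L ∝ R²T⁴, so
L_P/L_N = (R_P/R_N)² (T_P/T_N)⁴ = (15.0)² × (3.08)⁴ = 225.0 × 89.99 = 2.025×10^4.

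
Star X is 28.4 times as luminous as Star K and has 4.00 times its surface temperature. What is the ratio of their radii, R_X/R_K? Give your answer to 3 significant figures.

L ∝ R²T⁴ gives R ∝ √L / T², so
R_X/R_K = √(28.4) / (4.00)² = 5.329 / 16.00 = 0.3331.

0.333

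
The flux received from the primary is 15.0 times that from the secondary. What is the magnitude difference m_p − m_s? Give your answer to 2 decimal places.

-2.94

m_p − m_s = −2.5 log₁₀(F_p/F_s) = −2.5 log₁₀(15.0) = −2.5 × (1.176) = -2.940.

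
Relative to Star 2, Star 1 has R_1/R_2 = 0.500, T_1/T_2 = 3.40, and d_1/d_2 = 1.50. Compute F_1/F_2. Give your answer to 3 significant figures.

14.8

L_1/L_2 = (R_1/R_2)²(T_1/T_2)⁴ = (0.500)² × (3.40)⁴ = 33.41.
F_1/F_2 = (L_1/L_2)/(d_1/d_2)² = 33.41 / (1.50)² = 14.85.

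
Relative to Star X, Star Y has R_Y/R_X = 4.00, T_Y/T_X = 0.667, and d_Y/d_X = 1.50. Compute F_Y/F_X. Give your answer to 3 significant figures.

1.41

L_Y/L_X = (R_Y/R_X)²(T_Y/T_X)⁴ = (4.00)² × (0.667)⁴ = 3.167.
F_Y/F_X = (L_Y/L_X)/(d_Y/d_X)² = 3.167 / (1.50)² = 1.407.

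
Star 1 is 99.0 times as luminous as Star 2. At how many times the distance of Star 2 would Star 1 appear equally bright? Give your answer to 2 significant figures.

9.9

Equal flux requires L_1/d_1² = L_2/d_2², so d_1/d_2 = √(L_1/L_2)
= √(99.0) = 9.950.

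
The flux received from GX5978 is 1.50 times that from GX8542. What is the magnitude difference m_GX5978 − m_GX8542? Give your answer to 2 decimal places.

m_GX5978 − m_GX8542 = −2.5 log₁₀(F_GX5978/F_GX8542) = −2.5 log₁₀(1.50) = −2.5 × (0.176) = -0.440.

-0.44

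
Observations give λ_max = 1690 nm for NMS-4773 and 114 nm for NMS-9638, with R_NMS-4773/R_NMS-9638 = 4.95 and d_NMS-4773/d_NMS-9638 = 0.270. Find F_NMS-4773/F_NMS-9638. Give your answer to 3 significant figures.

Wien's law: T_NMS-4773/T_NMS-9638 = λ_NMS-9638/λ_NMS-4773 = 114/1690 = 0.06746.
L_NMS-4773/L_NMS-9638 = (R_NMS-4773/R_NMS-9638)²(T_NMS-4773/T_NMS-9638)⁴ = (4.95)²(0.06746)⁴ = 5.073×10^-4.
F_NMS-4773/F_NMS-9638 = (L_NMS-4773/L_NMS-9638)/(d_NMS-4773/d_NMS-9638)² = 5.073×10^-4/(0.270)² = 0.006959.

0.00696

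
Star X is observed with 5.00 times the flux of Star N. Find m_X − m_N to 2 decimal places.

m_X − m_N = −2.5 log₁₀(F_X/F_N) = −2.5 log₁₀(5.00) = −2.5 × (0.699) = -1.747.

-1.75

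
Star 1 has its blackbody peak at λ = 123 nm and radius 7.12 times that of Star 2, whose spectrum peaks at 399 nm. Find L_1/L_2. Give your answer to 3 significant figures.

5.61×10^3

Wien's law gives T ∝ 1/λ_max, so T_1/T_2 = λ_2/λ_1 = 399/123 = 3.244.
Then L ∝ R²T⁴ gives L_1/L_2 = (7.12)² × (3.244)⁴ = 50.69 × 110.7 = 5613.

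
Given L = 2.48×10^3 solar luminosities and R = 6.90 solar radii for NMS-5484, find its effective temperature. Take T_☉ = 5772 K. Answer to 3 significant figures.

1.55×10^4 K

T/T_☉ = (L/L_☉)^(1/4) / (R/R_☉)^(1/2)
T = 5772 × (2.48×10^3)^(1/4) / √(6.90) = 5772 × 7.057 / 2.627 = 1.551×10^4 K.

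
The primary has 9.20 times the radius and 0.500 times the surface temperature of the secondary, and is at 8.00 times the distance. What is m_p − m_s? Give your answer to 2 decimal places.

L_p/L_s = (9.20)²(0.500)⁴ = 5.290.
F_p/F_s = (L_p/L_s)/(d_p/d_s)² = 5.290/64.00 = 0.08266.
m_p − m_s = −2.5 log₁₀(0.08266) = 2.71.

2.71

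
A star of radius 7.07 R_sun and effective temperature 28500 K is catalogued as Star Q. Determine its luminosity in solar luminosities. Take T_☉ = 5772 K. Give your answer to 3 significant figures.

2.97×10^4 solar luminosities

L/L_☉ = (R/R_☉)² (T/T_☉)⁴ = (7.07)² × (28500/5772)⁴
       = 49.98 × (4.938)⁴ = 49.98 × 594.4 = 2.971×10^4.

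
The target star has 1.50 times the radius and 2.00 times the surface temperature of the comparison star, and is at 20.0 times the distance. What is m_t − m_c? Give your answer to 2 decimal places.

L_t/L_c = (1.50)²(2.00)⁴ = 36.00.
F_t/F_c = (L_t/L_c)/(d_t/d_c)² = 36.00/400.0 = 0.09000.
m_t − m_c = −2.5 log₁₀(0.09000) = 2.61.

2.61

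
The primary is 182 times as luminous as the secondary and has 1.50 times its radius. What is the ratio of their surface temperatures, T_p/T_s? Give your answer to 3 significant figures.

3.00

L ∝ R²T⁴ gives T ∝ (L/R²)^(1/4), so
T_p/T_s = (182 / 1.50²)^(1/4) = (80.89)^(1/4) = 2.999.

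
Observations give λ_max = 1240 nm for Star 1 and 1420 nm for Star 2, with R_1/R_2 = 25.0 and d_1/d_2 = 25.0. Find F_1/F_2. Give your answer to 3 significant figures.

1.72

Wien's law: T_1/T_2 = λ_2/λ_1 = 1420/1240 = 1.145.
L_1/L_2 = (R_1/R_2)²(T_1/T_2)⁴ = (25.0)²(1.145)⁴ = 1075.
F_1/F_2 = (L_1/L_2)/(d_1/d_2)² = 1075/(25.0)² = 1.720.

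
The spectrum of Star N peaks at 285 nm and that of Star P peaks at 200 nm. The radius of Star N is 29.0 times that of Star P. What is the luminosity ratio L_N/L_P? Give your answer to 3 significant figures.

Wien's law gives T ∝ 1/λ_max, so T_N/T_P = λ_P/λ_N = 200/285 = 0.7018.
Then L ∝ R²T⁴ gives L_N/L_P = (29.0)² × (0.7018)⁴ = 841.0 × 0.2425 = 204.0.

204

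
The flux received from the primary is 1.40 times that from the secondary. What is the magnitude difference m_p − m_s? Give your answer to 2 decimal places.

m_p − m_s = −2.5 log₁₀(F_p/F_s) = −2.5 log₁₀(1.40) = −2.5 × (0.146) = -0.365.

-0.37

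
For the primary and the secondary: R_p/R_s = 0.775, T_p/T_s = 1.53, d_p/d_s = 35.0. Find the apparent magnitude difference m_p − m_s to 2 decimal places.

6.43

L_p/L_s = (0.775)²(1.53)⁴ = 3.291.
F_p/F_s = (L_p/L_s)/(d_p/d_s)² = 3.291/1225 = 0.002687.
m_p − m_s = −2.5 log₁₀(0.002687) = 6.43.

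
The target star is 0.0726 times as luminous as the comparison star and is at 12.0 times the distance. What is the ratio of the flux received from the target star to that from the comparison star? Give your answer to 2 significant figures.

F = L/(4πd²), so F_t/F_c = (L_t/L_c) / (d_t/d_c)²
= 0.0726 / (12.0)² = 0.0726 / 144.0 = 5.042×10^-4.

5.0×10^-4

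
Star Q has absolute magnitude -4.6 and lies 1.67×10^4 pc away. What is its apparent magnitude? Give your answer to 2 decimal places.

11.51

m = M + 5 log₁₀(d/10 pc) = -4.6 + 5 log₁₀(1.67×10^4/10)
  = -4.6 + 5 × 3.223 = -4.6 + 16.11 = 11.51.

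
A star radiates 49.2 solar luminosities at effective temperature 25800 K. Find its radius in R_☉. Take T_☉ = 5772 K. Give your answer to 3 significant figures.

0.351 R_☉

R/R_☉ = √(L/L_☉) / (T/T_☉)² = √(49.2) / (4.470)²
       = 7.014 / 19.98 = 0.3511.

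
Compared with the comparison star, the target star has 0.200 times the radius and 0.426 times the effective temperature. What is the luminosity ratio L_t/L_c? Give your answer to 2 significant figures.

0.0013

From the Stefan–Boltzmann law, L ∝ R²T⁴, so
L_t/L_c = (R_t/R_c)² (T_t/T_c)⁴ = (0.200)² × (0.426)⁴ = 0.04000 × 0.03293 = 0.001317.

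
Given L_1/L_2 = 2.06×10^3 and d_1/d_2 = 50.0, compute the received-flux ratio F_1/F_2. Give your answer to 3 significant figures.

F = L/(4πd²), so F_1/F_2 = (L_1/L_2) / (d_1/d_2)²
= 2.06×10^3 / (50.0)² = 2.06×10^3 / 2500 = 0.8240.

0.824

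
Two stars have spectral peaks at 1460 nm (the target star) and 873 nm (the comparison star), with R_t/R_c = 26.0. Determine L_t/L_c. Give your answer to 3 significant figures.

86.4

Wien's law gives T ∝ 1/λ_max, so T_t/T_c = λ_c/λ_t = 873/1460 = 0.5979.
Then L ∝ R²T⁴ gives L_t/L_c = (26.0)² × (0.5979)⁴ = 676.0 × 0.1278 = 86.42.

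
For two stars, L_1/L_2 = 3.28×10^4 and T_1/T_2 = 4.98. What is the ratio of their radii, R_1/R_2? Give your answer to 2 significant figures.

7.3

L ∝ R²T⁴ gives R ∝ √L / T², so
R_1/R_2 = √(3.28×10^4) / (4.98)² = 181.1 / 24.80 = 7.303.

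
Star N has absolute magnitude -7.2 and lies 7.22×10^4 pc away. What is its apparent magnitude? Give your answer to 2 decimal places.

m = M + 5 log₁₀(d/10 pc) = -7.2 + 5 log₁₀(7.22×10^4/10)
  = -7.2 + 5 × 3.859 = -7.2 + 19.29 = 12.09.

12.09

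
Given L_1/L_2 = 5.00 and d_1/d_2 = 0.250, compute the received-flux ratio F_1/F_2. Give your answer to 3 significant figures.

80.0

F = L/(4πd²), so F_1/F_2 = (L_1/L_2) / (d_1/d_2)²
= 5.00 / (0.250)² = 5.00 / 0.06250 = 80.00.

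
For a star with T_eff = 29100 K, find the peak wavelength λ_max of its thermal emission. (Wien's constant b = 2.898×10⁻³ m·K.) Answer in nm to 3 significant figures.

99.6 nm

λ_max = b/T = 2.898×10⁻³ / 29100 = 9.96×10^-8 m = 99.59 nm.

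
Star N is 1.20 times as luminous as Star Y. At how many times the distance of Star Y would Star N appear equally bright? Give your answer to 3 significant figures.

1.10

Equal flux requires L_N/d_N² = L_Y/d_Y², so d_N/d_Y = √(L_N/L_Y)
= √(1.20) = 1.095.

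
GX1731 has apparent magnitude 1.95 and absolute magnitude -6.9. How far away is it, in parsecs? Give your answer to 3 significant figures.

589 pc

m − M = 5 log₁₀(d/10 pc)
1.95 − (-6.9) = 8.85 = 5 log₁₀(d/10)
d = 10 × 10^(8.85/5) = 10 × 10^1.770 = 588.8 pc.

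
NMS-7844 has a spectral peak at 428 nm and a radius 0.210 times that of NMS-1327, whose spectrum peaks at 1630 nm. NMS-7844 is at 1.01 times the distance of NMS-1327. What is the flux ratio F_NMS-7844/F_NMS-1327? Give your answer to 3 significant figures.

Wien's law: T_NMS-7844/T_NMS-1327 = λ_NMS-1327/λ_NMS-7844 = 1630/428 = 3.808.
L_NMS-7844/L_NMS-1327 = (R_NMS-7844/R_NMS-1327)²(T_NMS-7844/T_NMS-1327)⁴ = (0.210)²(3.808)⁴ = 9.277.
F_NMS-7844/F_NMS-1327 = (L_NMS-7844/L_NMS-1327)/(d_NMS-7844/d_NMS-1327)² = 9.277/(1.01)² = 9.094.

9.09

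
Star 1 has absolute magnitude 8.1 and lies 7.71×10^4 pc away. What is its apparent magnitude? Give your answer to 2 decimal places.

27.54

m = M + 5 log₁₀(d/10 pc) = 8.1 + 5 log₁₀(7.71×10^4/10)
  = 8.1 + 5 × 3.887 = 8.1 + 19.44 = 27.54.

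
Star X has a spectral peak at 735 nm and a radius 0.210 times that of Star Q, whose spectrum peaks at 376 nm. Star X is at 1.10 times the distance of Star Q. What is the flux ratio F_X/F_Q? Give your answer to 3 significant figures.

0.00250

Wien's law: T_X/T_Q = λ_Q/λ_X = 376/735 = 0.5116.
L_X/L_Q = (R_X/R_Q)²(T_X/T_Q)⁴ = (0.210)²(0.5116)⁴ = 0.003020.
F_X/F_Q = (L_X/L_Q)/(d_X/d_Q)² = 0.003020/(1.10)² = 0.002496.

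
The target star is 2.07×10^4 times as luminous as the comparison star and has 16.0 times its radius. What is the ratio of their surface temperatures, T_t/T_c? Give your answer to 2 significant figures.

L ∝ R²T⁴ gives T ∝ (L/R²)^(1/4), so
T_t/T_c = (2.07×10^4 / 16.0²)^(1/4) = (80.86)^(1/4) = 2.999.

3.0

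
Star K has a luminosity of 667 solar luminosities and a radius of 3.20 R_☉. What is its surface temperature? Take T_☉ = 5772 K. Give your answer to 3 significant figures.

T/T_☉ = (L/L_☉)^(1/4) / (R/R_☉)^(1/2)
T = 5772 × (667)^(1/4) / √(3.20) = 5772 × 5.082 / 1.789 = 1.640×10^4 K.

1.64×10^4 K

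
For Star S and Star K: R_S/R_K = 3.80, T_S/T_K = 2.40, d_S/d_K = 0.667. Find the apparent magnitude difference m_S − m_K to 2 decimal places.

-7.58

L_S/L_K = (3.80)²(2.40)⁴ = 479.1.
F_S/F_K = (L_S/L_K)/(d_S/d_K)² = 479.1/0.4449 = 1077.
m_S − m_K = −2.5 log₁₀(1077) = -7.58.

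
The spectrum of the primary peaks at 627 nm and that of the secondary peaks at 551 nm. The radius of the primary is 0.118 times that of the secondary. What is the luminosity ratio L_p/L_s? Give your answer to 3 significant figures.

0.00830

Wien's law gives T ∝ 1/λ_max, so T_p/T_s = λ_s/λ_p = 551/627 = 0.8788.
Then L ∝ R²T⁴ gives L_p/L_s = (0.118)² × (0.8788)⁴ = 0.01392 × 0.5964 = 0.008304.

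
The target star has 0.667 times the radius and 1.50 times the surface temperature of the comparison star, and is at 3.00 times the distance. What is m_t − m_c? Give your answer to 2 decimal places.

L_t/L_c = (0.667)²(1.50)⁴ = 2.252.
F_t/F_c = (L_t/L_c)/(d_t/d_c)² = 2.252/9.000 = 0.2503.
m_t − m_c = −2.5 log₁₀(0.2503) = 1.50.

1.50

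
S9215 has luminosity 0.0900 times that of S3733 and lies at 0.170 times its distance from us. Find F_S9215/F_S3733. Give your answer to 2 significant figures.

3.1

F = L/(4πd²), so F_S9215/F_S3733 = (L_S9215/L_S3733) / (d_S9215/d_S3733)²
= 0.0900 / (0.170)² = 0.0900 / 0.02890 = 3.114.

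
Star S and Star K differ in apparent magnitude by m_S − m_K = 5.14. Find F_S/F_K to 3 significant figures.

F_S/F_K = 10^(−(m_S − m_K)/2.5) = 10^(-5.14/2.5) = 10^-2.056 = 0.008790.

0.00879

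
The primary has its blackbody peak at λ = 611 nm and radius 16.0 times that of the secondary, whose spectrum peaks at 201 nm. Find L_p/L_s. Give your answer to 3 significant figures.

Wien's law gives T ∝ 1/λ_max, so T_p/T_s = λ_s/λ_p = 201/611 = 0.3290.
Then L ∝ R²T⁴ gives L_p/L_s = (16.0)² × (0.3290)⁴ = 256.0 × 0.01171 = 2.998.

3.00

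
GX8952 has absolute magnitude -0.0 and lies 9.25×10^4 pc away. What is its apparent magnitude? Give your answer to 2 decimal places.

m = M + 5 log₁₀(d/10 pc) = -0.0 + 5 log₁₀(9.25×10^4/10)
  = -0.0 + 5 × 3.966 = -0.0 + 19.83 = 19.83.

19.83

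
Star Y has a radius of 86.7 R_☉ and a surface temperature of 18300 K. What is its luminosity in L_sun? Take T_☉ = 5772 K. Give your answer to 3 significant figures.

7.60×10^5 L_sun

L/L_☉ = (R/R_☉)² (T/T_☉)⁴ = (86.7)² × (18300/5772)⁴
       = 7517 × (3.170)⁴ = 7517 × 101.0 = 7.595×10^5.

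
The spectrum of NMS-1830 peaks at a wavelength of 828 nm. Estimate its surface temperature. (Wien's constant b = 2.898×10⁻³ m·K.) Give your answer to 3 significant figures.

T = b/λ_max = 2.898×10⁻³ / (828×10⁻⁹) = 3500 K.

3.50×10^3 K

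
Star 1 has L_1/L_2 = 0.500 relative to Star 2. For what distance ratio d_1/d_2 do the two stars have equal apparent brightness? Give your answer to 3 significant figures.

Equal flux requires L_1/d_1² = L_2/d_2², so d_1/d_2 = √(L_1/L_2)
= √(0.500) = 0.7071.

0.707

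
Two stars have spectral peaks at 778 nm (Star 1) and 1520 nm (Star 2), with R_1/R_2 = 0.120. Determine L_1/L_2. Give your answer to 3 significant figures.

Wien's law gives T ∝ 1/λ_max, so T_1/T_2 = λ_2/λ_1 = 1520/778 = 1.954.
Then L ∝ R²T⁴ gives L_1/L_2 = (0.120)² × (1.954)⁴ = 0.01440 × 14.57 = 0.2098.

0.210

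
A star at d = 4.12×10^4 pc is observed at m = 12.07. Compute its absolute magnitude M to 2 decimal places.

M = m − 5 log₁₀(d/10 pc) = 12.07 − 5 log₁₀(4.12×10^4/10)
  = 12.07 − 5 × 3.615 = 12.07 − 18.07 = -6.00.

-6.00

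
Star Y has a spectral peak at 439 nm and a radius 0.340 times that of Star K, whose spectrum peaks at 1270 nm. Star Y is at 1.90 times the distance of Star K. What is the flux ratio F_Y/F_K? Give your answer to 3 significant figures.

Wien's law: T_Y/T_K = λ_K/λ_Y = 1270/439 = 2.893.
L_Y/L_K = (R_Y/R_K)²(T_Y/T_K)⁴ = (0.340)²(2.893)⁴ = 8.097.
F_Y/F_K = (L_Y/L_K)/(d_Y/d_K)² = 8.097/(1.90)² = 2.243.

2.24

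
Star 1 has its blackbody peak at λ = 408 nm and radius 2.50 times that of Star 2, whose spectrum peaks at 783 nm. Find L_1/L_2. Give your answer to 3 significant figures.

Wien's law gives T ∝ 1/λ_max, so T_1/T_2 = λ_2/λ_1 = 783/408 = 1.919.
Then L ∝ R²T⁴ gives L_1/L_2 = (2.50)² × (1.919)⁴ = 6.250 × 13.56 = 84.78.

84.8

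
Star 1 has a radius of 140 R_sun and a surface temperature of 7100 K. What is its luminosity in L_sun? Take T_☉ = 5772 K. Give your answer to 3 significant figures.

L/L_☉ = (R/R_☉)² (T/T_☉)⁴ = (140)² × (7100/5772)⁴
       = 1.960×10^4 × (1.230)⁴ = 1.960×10^4 × 2.289 = 4.487×10^4.

4.49×10^4 L_sun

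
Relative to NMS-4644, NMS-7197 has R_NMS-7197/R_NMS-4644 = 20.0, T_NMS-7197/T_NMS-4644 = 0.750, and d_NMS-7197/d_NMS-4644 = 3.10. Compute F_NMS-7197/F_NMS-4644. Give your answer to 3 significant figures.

13.2

L_NMS-7197/L_NMS-4644 = (R_NMS-7197/R_NMS-4644)²(T_NMS-7197/T_NMS-4644)⁴ = (20.0)² × (0.750)⁴ = 126.6.
F_NMS-7197/F_NMS-4644 = (L_NMS-7197/L_NMS-4644)/(d_NMS-7197/d_NMS-4644)² = 126.6 / (3.10)² = 13.17.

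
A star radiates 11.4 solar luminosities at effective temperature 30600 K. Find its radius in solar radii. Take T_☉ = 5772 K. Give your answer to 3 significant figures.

R/R_☉ = √(L/L_☉) / (T/T_☉)² = √(11.4) / (5.301)²
       = 3.376 / 28.11 = 0.1201.

0.120 solar radii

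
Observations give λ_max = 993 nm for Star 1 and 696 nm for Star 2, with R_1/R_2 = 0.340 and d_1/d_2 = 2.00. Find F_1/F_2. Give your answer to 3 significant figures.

0.00697

Wien's law: T_1/T_2 = λ_2/λ_1 = 696/993 = 0.7009.
L_1/L_2 = (R_1/R_2)²(T_1/T_2)⁴ = (0.340)²(0.7009)⁴ = 0.02790.
F_1/F_2 = (L_1/L_2)/(d_1/d_2)² = 0.02790/(2.00)² = 0.006975.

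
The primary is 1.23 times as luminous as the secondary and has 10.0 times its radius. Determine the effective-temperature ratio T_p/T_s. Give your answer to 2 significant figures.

L ∝ R²T⁴ gives T ∝ (L/R²)^(1/4), so
T_p/T_s = (1.23 / 10.0²)^(1/4) = (0.01230)^(1/4) = 0.3330.

0.33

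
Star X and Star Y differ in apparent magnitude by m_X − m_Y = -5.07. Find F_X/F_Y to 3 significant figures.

F_X/F_Y = 10^(−(m_X − m_Y)/2.5) = 10^(5.07/2.5) = 10^2.028 = 106.7.

107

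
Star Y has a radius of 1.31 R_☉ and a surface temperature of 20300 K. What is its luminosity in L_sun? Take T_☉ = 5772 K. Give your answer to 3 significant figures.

263 L_sun

L/L_☉ = (R/R_☉)² (T/T_☉)⁴ = (1.31)² × (20300/5772)⁴
       = 1.716 × (3.517)⁴ = 1.716 × 153.0 = 262.6.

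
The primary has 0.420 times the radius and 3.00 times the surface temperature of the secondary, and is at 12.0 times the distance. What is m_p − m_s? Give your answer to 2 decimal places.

2.51

L_p/L_s = (0.420)²(3.00)⁴ = 14.29.
F_p/F_s = (L_p/L_s)/(d_p/d_s)² = 14.29/144.0 = 0.09922.
m_p − m_s = −2.5 log₁₀(0.09922) = 2.51.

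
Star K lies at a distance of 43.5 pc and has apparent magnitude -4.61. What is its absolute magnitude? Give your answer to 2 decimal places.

M = m − 5 log₁₀(d/10 pc) = -4.61 − 5 log₁₀(43.5/10)
  = -4.61 − 5 × 0.638 = -4.61 − 3.19 = -7.80.

-7.80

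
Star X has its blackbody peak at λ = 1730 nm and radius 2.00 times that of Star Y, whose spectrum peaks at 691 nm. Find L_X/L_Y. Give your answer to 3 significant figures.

0.102

Wien's law gives T ∝ 1/λ_max, so T_X/T_Y = λ_Y/λ_X = 691/1730 = 0.3994.
Then L ∝ R²T⁴ gives L_X/L_Y = (2.00)² × (0.3994)⁴ = 4.000 × 0.02545 = 0.1018.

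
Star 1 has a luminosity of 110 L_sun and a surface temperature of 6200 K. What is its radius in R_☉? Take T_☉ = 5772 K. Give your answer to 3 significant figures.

R/R_☉ = √(L/L_☉) / (T/T_☉)² = √(110) / (1.074)²
       = 10.49 / 1.154 = 9.090.

9.09 R_☉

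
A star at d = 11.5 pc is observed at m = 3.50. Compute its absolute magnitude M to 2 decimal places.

M = m − 5 log₁₀(d/10 pc) = 3.50 − 5 log₁₀(11.5/10)
  = 3.50 − 5 × 0.061 = 3.50 − 0.30 = 3.20.

3.20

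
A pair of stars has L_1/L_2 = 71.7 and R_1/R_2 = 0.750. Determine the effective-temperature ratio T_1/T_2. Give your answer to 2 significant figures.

L ∝ R²T⁴ gives T ∝ (L/R²)^(1/4), so
T_1/T_2 = (71.7 / 0.750²)^(1/4) = (127.5)^(1/4) = 3.360.

3.4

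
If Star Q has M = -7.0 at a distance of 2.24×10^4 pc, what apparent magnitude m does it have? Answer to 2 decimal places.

m = M + 5 log₁₀(d/10 pc) = -7.0 + 5 log₁₀(2.24×10^4/10)
  = -7.0 + 5 × 3.350 = -7.0 + 16.75 = 9.75.

9.75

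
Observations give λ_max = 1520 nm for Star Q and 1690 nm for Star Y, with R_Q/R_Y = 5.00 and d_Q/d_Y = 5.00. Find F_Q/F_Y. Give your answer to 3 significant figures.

1.53

Wien's law: T_Q/T_Y = λ_Y/λ_Q = 1690/1520 = 1.112.
L_Q/L_Y = (R_Q/R_Y)²(T_Q/T_Y)⁴ = (5.00)²(1.112)⁴ = 38.20.
F_Q/F_Y = (L_Q/L_Y)/(d_Q/d_Y)² = 38.20/(5.00)² = 1.528.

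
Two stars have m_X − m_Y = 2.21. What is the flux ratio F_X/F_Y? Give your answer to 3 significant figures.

0.131

F_X/F_Y = 10^(−(m_X − m_Y)/2.5) = 10^(-2.21/2.5) = 10^-0.884 = 0.1306.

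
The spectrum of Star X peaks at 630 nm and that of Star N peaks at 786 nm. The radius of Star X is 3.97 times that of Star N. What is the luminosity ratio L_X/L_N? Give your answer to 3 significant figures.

Wien's law gives T ∝ 1/λ_max, so T_X/T_N = λ_N/λ_X = 786/630 = 1.248.
Then L ∝ R²T⁴ gives L_X/L_N = (3.97)² × (1.248)⁴ = 15.76 × 2.423 = 38.19.

38.2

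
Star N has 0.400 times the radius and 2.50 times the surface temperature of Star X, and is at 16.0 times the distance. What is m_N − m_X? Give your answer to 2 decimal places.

L_N/L_X = (0.400)²(2.50)⁴ = 6.250.
F_N/F_X = (L_N/L_X)/(d_N/d_X)² = 6.250/256.0 = 0.02441.
m_N − m_X = −2.5 log₁₀(0.02441) = 4.03.

4.03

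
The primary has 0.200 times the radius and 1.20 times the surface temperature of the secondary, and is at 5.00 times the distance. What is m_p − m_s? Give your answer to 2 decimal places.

L_p/L_s = (0.200)²(1.20)⁴ = 0.08294.
F_p/F_s = (L_p/L_s)/(d_p/d_s)² = 0.08294/25.00 = 0.003318.
m_p − m_s = −2.5 log₁₀(0.003318) = 6.20.

6.20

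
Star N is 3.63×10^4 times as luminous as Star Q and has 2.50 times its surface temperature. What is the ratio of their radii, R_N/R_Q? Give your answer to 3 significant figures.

30.5

L ∝ R²T⁴ gives R ∝ √L / T², so
R_N/R_Q = √(3.63×10^4) / (2.50)² = 190.5 / 6.250 = 30.48.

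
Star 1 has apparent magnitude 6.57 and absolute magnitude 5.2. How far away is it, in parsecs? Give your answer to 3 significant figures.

m − M = 5 log₁₀(d/10 pc)
6.57 − (5.2) = 1.37 = 5 log₁₀(d/10)
d = 10 × 10^(1.37/5) = 10 × 10^0.274 = 18.79 pc.

18.8 pc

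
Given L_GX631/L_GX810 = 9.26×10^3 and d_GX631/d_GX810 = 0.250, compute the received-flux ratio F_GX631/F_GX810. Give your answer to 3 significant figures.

F = L/(4πd²), so F_GX631/F_GX810 = (L_GX631/L_GX810) / (d_GX631/d_GX810)²
= 9.26×10^3 / (0.250)² = 9.26×10^3 / 0.06250 = 1.482×10^5.

1.48×10^5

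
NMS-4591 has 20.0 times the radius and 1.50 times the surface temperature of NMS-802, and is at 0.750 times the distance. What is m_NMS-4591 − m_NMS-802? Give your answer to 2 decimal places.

-8.89

L_NMS-4591/L_NMS-802 = (20.0)²(1.50)⁴ = 2025.
F_NMS-4591/F_NMS-802 = (L_NMS-4591/L_NMS-802)/(d_NMS-4591/d_NMS-802)² = 2025/0.5625 = 3600.
m_NMS-4591 − m_NMS-802 = −2.5 log₁₀(3600) = -8.89.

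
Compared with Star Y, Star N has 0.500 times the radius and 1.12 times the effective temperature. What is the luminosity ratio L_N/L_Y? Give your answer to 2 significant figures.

From the Stefan–Boltzmann law, L ∝ R²T⁴, so
L_N/L_Y = (R_N/R_Y)² (T_N/T_Y)⁴ = (0.500)² × (1.12)⁴ = 0.2500 × 1.574 = 0.3934.

0.39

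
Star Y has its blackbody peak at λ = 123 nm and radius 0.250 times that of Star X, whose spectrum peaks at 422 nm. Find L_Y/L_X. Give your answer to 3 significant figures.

8.66

Wien's law gives T ∝ 1/λ_max, so T_Y/T_X = λ_X/λ_Y = 422/123 = 3.431.
Then L ∝ R²T⁴ gives L_Y/L_X = (0.250)² × (3.431)⁴ = 0.06250 × 138.6 = 8.660.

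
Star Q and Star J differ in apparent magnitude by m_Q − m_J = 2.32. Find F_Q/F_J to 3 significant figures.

F_Q/F_J = 10^(−(m_Q − m_J)/2.5) = 10^(-2.32/2.5) = 10^-0.928 = 0.1180.

0.118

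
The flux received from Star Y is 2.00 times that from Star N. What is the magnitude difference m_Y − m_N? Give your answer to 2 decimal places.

m_Y − m_N = −2.5 log₁₀(F_Y/F_N) = −2.5 log₁₀(2.00) = −2.5 × (0.301) = -0.753.

-0.75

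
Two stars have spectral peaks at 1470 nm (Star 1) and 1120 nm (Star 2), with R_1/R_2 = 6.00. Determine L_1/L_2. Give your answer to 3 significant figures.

12.1

Wien's law gives T ∝ 1/λ_max, so T_1/T_2 = λ_2/λ_1 = 1120/1470 = 0.7619.
Then L ∝ R²T⁴ gives L_1/L_2 = (6.00)² × (0.7619)⁴ = 36.00 × 0.3370 = 12.13.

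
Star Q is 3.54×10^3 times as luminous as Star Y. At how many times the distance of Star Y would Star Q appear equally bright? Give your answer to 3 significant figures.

59.5

Equal flux requires L_Q/d_Q² = L_Y/d_Y², so d_Q/d_Y = √(L_Q/L_Y)
= √(3.54×10^3) = 59.50.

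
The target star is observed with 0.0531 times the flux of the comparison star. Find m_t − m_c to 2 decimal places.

m_t − m_c = −2.5 log₁₀(F_t/F_c) = −2.5 log₁₀(0.0531) = −2.5 × (-1.275) = 3.187.

3.19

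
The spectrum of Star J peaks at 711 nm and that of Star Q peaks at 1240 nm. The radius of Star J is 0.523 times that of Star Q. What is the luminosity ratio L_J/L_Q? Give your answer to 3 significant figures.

Wien's law gives T ∝ 1/λ_max, so T_J/T_Q = λ_Q/λ_J = 1240/711 = 1.744.
Then L ∝ R²T⁴ gives L_J/L_Q = (0.523)² × (1.744)⁴ = 0.2735 × 9.251 = 2.531.

2.53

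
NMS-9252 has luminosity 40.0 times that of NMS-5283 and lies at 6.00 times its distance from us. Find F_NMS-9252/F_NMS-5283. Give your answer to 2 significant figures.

1.1

F = L/(4πd²), so F_NMS-9252/F_NMS-5283 = (L_NMS-9252/L_NMS-5283) / (d_NMS-9252/d_NMS-5283)²
= 40.0 / (6.00)² = 40.0 / 36.00 = 1.111.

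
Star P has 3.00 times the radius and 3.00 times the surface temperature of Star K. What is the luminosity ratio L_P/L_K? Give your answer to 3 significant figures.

From the Stefan–Boltzmann law, L ∝ R²T⁴, so
L_P/L_K = (R_P/R_K)² (T_P/T_K)⁴ = (3.00)² × (3.00)⁴ = 9.000 × 81.00 = 729.0.

729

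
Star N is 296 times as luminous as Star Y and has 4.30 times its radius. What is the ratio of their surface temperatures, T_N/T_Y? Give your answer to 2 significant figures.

L ∝ R²T⁴ gives T ∝ (L/R²)^(1/4), so
T_N/T_Y = (296 / 4.30²)^(1/4) = (16.01)^(1/4) = 2.000.

2.0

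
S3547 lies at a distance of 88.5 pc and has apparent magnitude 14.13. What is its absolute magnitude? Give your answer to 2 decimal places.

M = m − 5 log₁₀(d/10 pc) = 14.13 − 5 log₁₀(88.5/10)
  = 14.13 − 5 × 0.947 = 14.13 − 4.73 = 9.40.

9.40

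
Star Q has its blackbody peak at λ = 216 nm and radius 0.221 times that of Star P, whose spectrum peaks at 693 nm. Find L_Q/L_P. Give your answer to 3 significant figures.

5.17

Wien's law gives T ∝ 1/λ_max, so T_Q/T_P = λ_P/λ_Q = 693/216 = 3.208.
Then L ∝ R²T⁴ gives L_Q/L_P = (0.221)² × (3.208)⁴ = 0.04884 × 106.0 = 5.175.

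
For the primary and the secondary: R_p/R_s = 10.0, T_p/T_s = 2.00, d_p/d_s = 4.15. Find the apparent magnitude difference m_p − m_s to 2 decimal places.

L_p/L_s = (10.0)²(2.00)⁴ = 1600.
F_p/F_s = (L_p/L_s)/(d_p/d_s)² = 1600/17.22 = 92.90.
m_p − m_s = −2.5 log₁₀(92.90) = -4.92.

-4.92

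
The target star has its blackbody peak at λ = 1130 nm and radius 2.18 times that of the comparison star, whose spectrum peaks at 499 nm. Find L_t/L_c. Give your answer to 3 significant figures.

0.181

Wien's law gives T ∝ 1/λ_max, so T_t/T_c = λ_c/λ_t = 499/1130 = 0.4416.
Then L ∝ R²T⁴ gives L_t/L_c = (2.18)² × (0.4416)⁴ = 4.752 × 0.03803 = 0.1807.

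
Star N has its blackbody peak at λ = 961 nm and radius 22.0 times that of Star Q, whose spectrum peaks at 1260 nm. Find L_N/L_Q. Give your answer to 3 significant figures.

1.43×10^3

Wien's law gives T ∝ 1/λ_max, so T_N/T_Q = λ_Q/λ_N = 1260/961 = 1.311.
Then L ∝ R²T⁴ gives L_N/L_Q = (22.0)² × (1.311)⁴ = 484.0 × 2.955 = 1430.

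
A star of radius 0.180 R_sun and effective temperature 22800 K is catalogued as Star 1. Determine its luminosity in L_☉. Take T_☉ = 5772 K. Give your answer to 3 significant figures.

L/L_☉ = (R/R_☉)² (T/T_☉)⁴ = (0.180)² × (22800/5772)⁴
       = 0.03240 × (3.950)⁴ = 0.03240 × 243.5 = 7.888.

7.89 L_☉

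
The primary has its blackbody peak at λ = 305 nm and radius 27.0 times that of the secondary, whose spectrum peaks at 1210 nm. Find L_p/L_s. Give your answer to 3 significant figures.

1.81×10^5

Wien's law gives T ∝ 1/λ_max, so T_p/T_s = λ_s/λ_p = 1210/305 = 3.967.
Then L ∝ R²T⁴ gives L_p/L_s = (27.0)² × (3.967)⁴ = 729.0 × 247.7 = 1.806×10^5.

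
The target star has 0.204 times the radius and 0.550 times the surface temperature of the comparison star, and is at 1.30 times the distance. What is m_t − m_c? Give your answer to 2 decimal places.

6.62

L_t/L_c = (0.204)²(0.550)⁴ = 0.003808.
F_t/F_c = (L_t/L_c)/(d_t/d_c)² = 0.003808/1.690 = 0.002253.
m_t − m_c = −2.5 log₁₀(0.002253) = 6.62.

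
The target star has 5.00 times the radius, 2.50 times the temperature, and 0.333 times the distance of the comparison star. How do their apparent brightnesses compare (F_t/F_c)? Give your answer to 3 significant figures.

8.81×10^3

L_t/L_c = (R_t/R_c)²(T_t/T_c)⁴ = (5.00)² × (2.50)⁴ = 976.6.
F_t/F_c = (L_t/L_c)/(d_t/d_c)² = 976.6 / (0.333)² = 8807.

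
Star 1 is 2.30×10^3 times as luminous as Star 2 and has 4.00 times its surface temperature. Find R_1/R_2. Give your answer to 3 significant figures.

L ∝ R²T⁴ gives R ∝ √L / T², so
R_1/R_2 = √(2.30×10^3) / (4.00)² = 47.96 / 16.00 = 2.997.

3.00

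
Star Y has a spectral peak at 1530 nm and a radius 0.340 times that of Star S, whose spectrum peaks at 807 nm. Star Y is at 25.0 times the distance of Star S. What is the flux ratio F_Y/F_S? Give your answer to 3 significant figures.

Wien's law: T_Y/T_S = λ_S/λ_Y = 807/1530 = 0.5275.
L_Y/L_S = (R_Y/R_S)²(T_Y/T_S)⁴ = (0.340)²(0.5275)⁴ = 0.008947.
F_Y/F_S = (L_Y/L_S)/(d_Y/d_S)² = 0.008947/(25.0)² = 1.432×10^-5.

1.43×10^-5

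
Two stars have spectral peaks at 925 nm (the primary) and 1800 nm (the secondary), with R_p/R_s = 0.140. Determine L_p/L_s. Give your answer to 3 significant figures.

Wien's law gives T ∝ 1/λ_max, so T_p/T_s = λ_s/λ_p = 1800/925 = 1.946.
Then L ∝ R²T⁴ gives L_p/L_s = (0.140)² × (1.946)⁴ = 0.01960 × 14.34 = 0.2810.

0.281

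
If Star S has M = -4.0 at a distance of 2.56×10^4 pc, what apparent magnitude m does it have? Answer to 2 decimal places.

13.04

m = M + 5 log₁₀(d/10 pc) = -4.0 + 5 log₁₀(2.56×10^4/10)
  = -4.0 + 5 × 3.408 = -4.0 + 17.04 = 13.04.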